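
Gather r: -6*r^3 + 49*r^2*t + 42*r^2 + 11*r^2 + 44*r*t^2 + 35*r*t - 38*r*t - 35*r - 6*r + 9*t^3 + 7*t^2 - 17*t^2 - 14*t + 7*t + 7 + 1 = -6*r^3 + r^2*(49*t + 53) + r*(44*t^2 - 3*t - 41) + 9*t^3 - 10*t^2 - 7*t + 8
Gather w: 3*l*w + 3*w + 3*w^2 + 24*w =3*w^2 + w*(3*l + 27)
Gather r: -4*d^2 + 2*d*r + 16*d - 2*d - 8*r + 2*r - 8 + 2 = -4*d^2 + 14*d + r*(2*d - 6) - 6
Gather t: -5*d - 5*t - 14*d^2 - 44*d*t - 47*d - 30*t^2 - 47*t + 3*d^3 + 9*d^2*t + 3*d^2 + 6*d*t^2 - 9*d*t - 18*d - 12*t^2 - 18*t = 3*d^3 - 11*d^2 - 70*d + t^2*(6*d - 42) + t*(9*d^2 - 53*d - 70)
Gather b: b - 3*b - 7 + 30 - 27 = -2*b - 4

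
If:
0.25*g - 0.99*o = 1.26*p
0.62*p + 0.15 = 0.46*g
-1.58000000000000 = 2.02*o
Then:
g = 1.58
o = -0.78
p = 0.93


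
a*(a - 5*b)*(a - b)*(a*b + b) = a^4*b - 6*a^3*b^2 + a^3*b + 5*a^2*b^3 - 6*a^2*b^2 + 5*a*b^3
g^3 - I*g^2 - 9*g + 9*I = (g - 3)*(g + 3)*(g - I)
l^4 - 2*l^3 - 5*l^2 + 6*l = l*(l - 3)*(l - 1)*(l + 2)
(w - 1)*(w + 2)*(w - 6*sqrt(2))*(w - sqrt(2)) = w^4 - 7*sqrt(2)*w^3 + w^3 - 7*sqrt(2)*w^2 + 10*w^2 + 12*w + 14*sqrt(2)*w - 24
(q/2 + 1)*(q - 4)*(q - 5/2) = q^3/2 - 9*q^2/4 - 3*q/2 + 10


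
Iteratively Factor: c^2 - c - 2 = (c + 1)*(c - 2)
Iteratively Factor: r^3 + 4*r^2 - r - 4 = (r - 1)*(r^2 + 5*r + 4) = (r - 1)*(r + 4)*(r + 1)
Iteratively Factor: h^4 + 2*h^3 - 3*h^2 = (h - 1)*(h^3 + 3*h^2) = h*(h - 1)*(h^2 + 3*h) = h*(h - 1)*(h + 3)*(h)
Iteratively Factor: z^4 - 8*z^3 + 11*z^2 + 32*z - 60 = (z - 2)*(z^3 - 6*z^2 - z + 30) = (z - 3)*(z - 2)*(z^2 - 3*z - 10) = (z - 3)*(z - 2)*(z + 2)*(z - 5)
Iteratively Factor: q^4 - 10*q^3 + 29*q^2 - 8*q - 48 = (q - 4)*(q^3 - 6*q^2 + 5*q + 12) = (q - 4)*(q - 3)*(q^2 - 3*q - 4) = (q - 4)*(q - 3)*(q + 1)*(q - 4)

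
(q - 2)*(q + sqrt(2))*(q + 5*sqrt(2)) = q^3 - 2*q^2 + 6*sqrt(2)*q^2 - 12*sqrt(2)*q + 10*q - 20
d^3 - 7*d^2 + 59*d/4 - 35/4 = (d - 7/2)*(d - 5/2)*(d - 1)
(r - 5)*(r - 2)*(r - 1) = r^3 - 8*r^2 + 17*r - 10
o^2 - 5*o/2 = o*(o - 5/2)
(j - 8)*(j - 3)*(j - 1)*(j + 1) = j^4 - 11*j^3 + 23*j^2 + 11*j - 24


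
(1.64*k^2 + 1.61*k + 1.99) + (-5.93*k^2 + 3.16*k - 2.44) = -4.29*k^2 + 4.77*k - 0.45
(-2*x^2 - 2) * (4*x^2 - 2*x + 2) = -8*x^4 + 4*x^3 - 12*x^2 + 4*x - 4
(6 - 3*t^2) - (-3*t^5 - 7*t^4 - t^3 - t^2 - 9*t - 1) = 3*t^5 + 7*t^4 + t^3 - 2*t^2 + 9*t + 7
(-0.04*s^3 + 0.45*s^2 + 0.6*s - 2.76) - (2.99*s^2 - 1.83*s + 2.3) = -0.04*s^3 - 2.54*s^2 + 2.43*s - 5.06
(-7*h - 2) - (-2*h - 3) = 1 - 5*h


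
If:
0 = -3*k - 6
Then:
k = -2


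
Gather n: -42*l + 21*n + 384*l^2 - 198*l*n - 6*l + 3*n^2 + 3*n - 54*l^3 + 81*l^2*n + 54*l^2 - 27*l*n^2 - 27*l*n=-54*l^3 + 438*l^2 - 48*l + n^2*(3 - 27*l) + n*(81*l^2 - 225*l + 24)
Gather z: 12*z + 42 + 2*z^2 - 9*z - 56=2*z^2 + 3*z - 14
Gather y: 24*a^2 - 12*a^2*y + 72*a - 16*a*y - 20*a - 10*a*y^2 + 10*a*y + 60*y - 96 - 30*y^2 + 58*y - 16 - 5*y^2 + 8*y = 24*a^2 + 52*a + y^2*(-10*a - 35) + y*(-12*a^2 - 6*a + 126) - 112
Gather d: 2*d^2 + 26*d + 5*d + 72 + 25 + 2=2*d^2 + 31*d + 99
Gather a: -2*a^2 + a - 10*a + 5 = -2*a^2 - 9*a + 5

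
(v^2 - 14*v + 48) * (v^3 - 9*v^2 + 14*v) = v^5 - 23*v^4 + 188*v^3 - 628*v^2 + 672*v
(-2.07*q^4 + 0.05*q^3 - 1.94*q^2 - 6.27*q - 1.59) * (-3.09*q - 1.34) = 6.3963*q^5 + 2.6193*q^4 + 5.9276*q^3 + 21.9739*q^2 + 13.3149*q + 2.1306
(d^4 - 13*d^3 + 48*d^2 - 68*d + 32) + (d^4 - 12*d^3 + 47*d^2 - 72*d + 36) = 2*d^4 - 25*d^3 + 95*d^2 - 140*d + 68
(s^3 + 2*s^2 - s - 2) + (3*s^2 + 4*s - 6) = s^3 + 5*s^2 + 3*s - 8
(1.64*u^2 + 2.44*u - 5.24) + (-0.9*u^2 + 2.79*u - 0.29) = 0.74*u^2 + 5.23*u - 5.53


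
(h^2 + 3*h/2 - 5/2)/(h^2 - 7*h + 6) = (h + 5/2)/(h - 6)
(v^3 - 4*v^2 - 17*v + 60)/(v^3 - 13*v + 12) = (v - 5)/(v - 1)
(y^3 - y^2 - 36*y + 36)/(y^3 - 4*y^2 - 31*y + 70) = (y^3 - y^2 - 36*y + 36)/(y^3 - 4*y^2 - 31*y + 70)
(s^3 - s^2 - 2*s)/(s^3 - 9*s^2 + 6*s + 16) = s/(s - 8)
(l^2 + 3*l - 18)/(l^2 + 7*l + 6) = (l - 3)/(l + 1)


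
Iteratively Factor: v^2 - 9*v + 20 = (v - 5)*(v - 4)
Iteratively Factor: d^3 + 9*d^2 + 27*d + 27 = (d + 3)*(d^2 + 6*d + 9) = (d + 3)^2*(d + 3)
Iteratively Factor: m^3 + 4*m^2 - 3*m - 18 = (m + 3)*(m^2 + m - 6) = (m - 2)*(m + 3)*(m + 3)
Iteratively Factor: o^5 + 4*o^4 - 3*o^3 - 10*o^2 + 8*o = (o + 2)*(o^4 + 2*o^3 - 7*o^2 + 4*o) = (o - 1)*(o + 2)*(o^3 + 3*o^2 - 4*o) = (o - 1)*(o + 2)*(o + 4)*(o^2 - o) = o*(o - 1)*(o + 2)*(o + 4)*(o - 1)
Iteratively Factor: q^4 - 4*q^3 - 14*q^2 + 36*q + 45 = (q - 5)*(q^3 + q^2 - 9*q - 9) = (q - 5)*(q + 1)*(q^2 - 9) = (q - 5)*(q - 3)*(q + 1)*(q + 3)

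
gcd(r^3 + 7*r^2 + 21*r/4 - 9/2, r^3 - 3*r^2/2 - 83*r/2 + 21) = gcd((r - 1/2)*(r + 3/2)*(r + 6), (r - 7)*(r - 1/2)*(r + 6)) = r^2 + 11*r/2 - 3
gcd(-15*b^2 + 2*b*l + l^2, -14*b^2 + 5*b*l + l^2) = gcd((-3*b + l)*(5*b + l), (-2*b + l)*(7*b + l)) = 1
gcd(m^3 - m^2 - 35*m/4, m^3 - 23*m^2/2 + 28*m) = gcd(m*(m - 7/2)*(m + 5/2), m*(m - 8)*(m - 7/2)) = m^2 - 7*m/2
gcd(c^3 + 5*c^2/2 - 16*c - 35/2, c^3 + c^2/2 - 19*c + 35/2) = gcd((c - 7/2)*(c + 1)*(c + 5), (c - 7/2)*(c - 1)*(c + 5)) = c^2 + 3*c/2 - 35/2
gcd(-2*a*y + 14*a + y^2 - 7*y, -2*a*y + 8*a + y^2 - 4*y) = -2*a + y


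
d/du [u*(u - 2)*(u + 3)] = 3*u^2 + 2*u - 6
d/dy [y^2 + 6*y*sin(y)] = 6*y*cos(y) + 2*y + 6*sin(y)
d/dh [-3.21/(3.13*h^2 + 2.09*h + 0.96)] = (20.0946*h + 6.7089)/(3.13*h^2 + 2.09*h + 0.96)^2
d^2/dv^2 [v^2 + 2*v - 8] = 2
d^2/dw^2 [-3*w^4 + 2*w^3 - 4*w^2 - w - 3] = -36*w^2 + 12*w - 8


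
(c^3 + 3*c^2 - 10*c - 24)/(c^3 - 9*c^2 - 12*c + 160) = (c^2 - c - 6)/(c^2 - 13*c + 40)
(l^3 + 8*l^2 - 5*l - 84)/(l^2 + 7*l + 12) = (l^2 + 4*l - 21)/(l + 3)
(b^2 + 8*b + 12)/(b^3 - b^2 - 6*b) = (b + 6)/(b*(b - 3))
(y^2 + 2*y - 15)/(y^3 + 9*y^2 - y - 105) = 1/(y + 7)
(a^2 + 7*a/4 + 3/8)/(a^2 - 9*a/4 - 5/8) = (2*a + 3)/(2*a - 5)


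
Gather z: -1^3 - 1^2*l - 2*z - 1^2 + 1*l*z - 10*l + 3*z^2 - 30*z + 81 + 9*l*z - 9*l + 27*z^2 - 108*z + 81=-20*l + 30*z^2 + z*(10*l - 140) + 160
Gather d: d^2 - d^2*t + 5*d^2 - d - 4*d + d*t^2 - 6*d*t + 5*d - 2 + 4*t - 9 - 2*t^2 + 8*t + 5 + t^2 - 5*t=d^2*(6 - t) + d*(t^2 - 6*t) - t^2 + 7*t - 6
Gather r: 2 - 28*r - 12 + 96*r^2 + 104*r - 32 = 96*r^2 + 76*r - 42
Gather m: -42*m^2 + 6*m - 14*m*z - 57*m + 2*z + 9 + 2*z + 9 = -42*m^2 + m*(-14*z - 51) + 4*z + 18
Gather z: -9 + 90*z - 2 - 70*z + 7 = 20*z - 4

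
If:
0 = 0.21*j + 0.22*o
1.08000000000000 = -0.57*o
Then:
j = 1.98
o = -1.89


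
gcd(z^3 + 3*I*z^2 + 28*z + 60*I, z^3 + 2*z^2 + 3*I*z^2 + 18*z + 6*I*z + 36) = z + 6*I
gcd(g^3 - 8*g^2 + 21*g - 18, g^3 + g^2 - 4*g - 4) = g - 2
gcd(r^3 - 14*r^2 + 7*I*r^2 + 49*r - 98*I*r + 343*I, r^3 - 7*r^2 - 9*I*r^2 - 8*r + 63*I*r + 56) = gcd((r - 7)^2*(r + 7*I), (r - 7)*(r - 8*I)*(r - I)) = r - 7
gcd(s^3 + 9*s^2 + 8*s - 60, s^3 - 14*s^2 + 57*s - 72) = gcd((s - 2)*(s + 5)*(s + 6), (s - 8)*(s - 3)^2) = 1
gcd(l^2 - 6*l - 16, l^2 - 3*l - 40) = l - 8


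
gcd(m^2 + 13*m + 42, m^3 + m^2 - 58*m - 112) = m + 7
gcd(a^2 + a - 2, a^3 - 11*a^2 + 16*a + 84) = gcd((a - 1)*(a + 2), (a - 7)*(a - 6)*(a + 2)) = a + 2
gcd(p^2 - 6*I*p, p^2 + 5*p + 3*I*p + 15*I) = 1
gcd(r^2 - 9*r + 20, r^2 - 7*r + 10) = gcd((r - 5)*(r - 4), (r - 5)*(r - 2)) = r - 5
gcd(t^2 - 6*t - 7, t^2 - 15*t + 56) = t - 7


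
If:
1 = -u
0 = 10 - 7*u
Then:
No Solution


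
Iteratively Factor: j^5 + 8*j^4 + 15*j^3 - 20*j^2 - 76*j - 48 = (j - 2)*(j^4 + 10*j^3 + 35*j^2 + 50*j + 24) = (j - 2)*(j + 4)*(j^3 + 6*j^2 + 11*j + 6) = (j - 2)*(j + 3)*(j + 4)*(j^2 + 3*j + 2) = (j - 2)*(j + 1)*(j + 3)*(j + 4)*(j + 2)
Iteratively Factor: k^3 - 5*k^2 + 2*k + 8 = (k - 2)*(k^2 - 3*k - 4) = (k - 4)*(k - 2)*(k + 1)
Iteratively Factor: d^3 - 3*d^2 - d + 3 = (d - 3)*(d^2 - 1) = (d - 3)*(d + 1)*(d - 1)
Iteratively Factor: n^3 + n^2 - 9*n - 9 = (n + 1)*(n^2 - 9) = (n - 3)*(n + 1)*(n + 3)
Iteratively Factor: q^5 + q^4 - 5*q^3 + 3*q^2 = (q - 1)*(q^4 + 2*q^3 - 3*q^2) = q*(q - 1)*(q^3 + 2*q^2 - 3*q) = q*(q - 1)*(q + 3)*(q^2 - q) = q^2*(q - 1)*(q + 3)*(q - 1)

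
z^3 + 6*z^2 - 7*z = z*(z - 1)*(z + 7)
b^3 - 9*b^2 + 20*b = b*(b - 5)*(b - 4)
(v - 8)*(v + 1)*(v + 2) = v^3 - 5*v^2 - 22*v - 16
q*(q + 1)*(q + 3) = q^3 + 4*q^2 + 3*q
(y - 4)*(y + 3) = y^2 - y - 12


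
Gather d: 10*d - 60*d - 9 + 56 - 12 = 35 - 50*d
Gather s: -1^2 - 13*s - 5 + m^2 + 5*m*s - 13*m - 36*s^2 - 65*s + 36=m^2 - 13*m - 36*s^2 + s*(5*m - 78) + 30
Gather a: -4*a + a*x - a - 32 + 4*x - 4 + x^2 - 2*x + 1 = a*(x - 5) + x^2 + 2*x - 35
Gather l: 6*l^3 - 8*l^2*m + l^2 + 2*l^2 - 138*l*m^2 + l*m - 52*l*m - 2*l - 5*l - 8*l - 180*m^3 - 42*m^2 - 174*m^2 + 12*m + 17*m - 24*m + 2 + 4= 6*l^3 + l^2*(3 - 8*m) + l*(-138*m^2 - 51*m - 15) - 180*m^3 - 216*m^2 + 5*m + 6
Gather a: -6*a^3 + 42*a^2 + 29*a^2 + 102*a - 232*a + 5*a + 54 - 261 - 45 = -6*a^3 + 71*a^2 - 125*a - 252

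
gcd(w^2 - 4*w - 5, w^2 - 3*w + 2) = 1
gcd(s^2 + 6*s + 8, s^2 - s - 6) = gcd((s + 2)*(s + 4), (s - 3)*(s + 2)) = s + 2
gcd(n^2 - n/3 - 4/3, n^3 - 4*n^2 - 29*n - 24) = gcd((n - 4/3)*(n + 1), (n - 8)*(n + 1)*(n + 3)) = n + 1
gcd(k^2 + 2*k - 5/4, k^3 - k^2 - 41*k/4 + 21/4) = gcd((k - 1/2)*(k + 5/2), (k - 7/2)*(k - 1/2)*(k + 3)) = k - 1/2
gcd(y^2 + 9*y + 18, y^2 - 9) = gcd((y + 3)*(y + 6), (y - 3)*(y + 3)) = y + 3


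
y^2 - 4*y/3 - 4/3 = (y - 2)*(y + 2/3)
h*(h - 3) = h^2 - 3*h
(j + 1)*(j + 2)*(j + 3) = j^3 + 6*j^2 + 11*j + 6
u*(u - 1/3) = u^2 - u/3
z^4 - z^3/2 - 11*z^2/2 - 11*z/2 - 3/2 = (z - 3)*(z + 1/2)*(z + 1)^2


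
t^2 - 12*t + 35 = (t - 7)*(t - 5)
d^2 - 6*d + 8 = (d - 4)*(d - 2)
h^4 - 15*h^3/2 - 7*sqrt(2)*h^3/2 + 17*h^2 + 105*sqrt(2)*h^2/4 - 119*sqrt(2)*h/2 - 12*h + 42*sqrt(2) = (h - 4)*(h - 2)*(h - 3/2)*(h - 7*sqrt(2)/2)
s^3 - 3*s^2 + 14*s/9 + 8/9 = (s - 2)*(s - 4/3)*(s + 1/3)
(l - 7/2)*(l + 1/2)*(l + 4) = l^3 + l^2 - 55*l/4 - 7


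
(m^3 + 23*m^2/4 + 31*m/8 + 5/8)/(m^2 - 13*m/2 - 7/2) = (4*m^2 + 21*m + 5)/(4*(m - 7))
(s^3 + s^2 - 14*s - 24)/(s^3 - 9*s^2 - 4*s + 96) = (s + 2)/(s - 8)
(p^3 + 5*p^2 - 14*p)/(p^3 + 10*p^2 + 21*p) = (p - 2)/(p + 3)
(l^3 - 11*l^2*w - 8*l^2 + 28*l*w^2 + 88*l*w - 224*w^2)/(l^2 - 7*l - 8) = (l^2 - 11*l*w + 28*w^2)/(l + 1)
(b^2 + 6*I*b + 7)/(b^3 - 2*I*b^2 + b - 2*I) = (b + 7*I)/(b^2 - I*b + 2)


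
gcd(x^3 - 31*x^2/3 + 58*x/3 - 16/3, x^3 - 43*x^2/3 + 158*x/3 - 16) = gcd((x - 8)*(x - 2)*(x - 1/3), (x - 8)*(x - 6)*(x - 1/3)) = x^2 - 25*x/3 + 8/3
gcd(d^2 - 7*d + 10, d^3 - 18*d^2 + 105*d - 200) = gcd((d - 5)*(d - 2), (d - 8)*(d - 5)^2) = d - 5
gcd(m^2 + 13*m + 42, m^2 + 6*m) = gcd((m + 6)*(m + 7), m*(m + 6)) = m + 6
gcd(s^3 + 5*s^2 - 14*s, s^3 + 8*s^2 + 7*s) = s^2 + 7*s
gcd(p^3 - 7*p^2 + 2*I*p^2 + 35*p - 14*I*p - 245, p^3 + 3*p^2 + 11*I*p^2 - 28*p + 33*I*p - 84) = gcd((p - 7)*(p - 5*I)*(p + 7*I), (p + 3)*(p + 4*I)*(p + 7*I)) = p + 7*I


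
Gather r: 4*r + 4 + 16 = 4*r + 20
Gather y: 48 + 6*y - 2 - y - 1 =5*y + 45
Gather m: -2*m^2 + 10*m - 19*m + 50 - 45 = -2*m^2 - 9*m + 5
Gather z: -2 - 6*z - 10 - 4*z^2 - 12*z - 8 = -4*z^2 - 18*z - 20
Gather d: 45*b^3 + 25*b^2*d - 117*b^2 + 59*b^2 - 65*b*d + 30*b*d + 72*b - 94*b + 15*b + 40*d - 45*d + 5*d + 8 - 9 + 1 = 45*b^3 - 58*b^2 - 7*b + d*(25*b^2 - 35*b)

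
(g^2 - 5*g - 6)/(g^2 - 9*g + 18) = (g + 1)/(g - 3)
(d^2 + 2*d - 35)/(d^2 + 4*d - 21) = (d - 5)/(d - 3)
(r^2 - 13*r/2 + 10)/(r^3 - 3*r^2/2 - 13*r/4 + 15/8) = 4*(r - 4)/(4*r^2 + 4*r - 3)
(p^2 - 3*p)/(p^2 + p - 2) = p*(p - 3)/(p^2 + p - 2)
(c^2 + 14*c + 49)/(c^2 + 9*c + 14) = (c + 7)/(c + 2)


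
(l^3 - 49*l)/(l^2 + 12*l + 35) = l*(l - 7)/(l + 5)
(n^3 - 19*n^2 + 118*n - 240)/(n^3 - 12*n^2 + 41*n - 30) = (n - 8)/(n - 1)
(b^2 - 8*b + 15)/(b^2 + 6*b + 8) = (b^2 - 8*b + 15)/(b^2 + 6*b + 8)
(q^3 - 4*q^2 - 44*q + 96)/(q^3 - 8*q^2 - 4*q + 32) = (q + 6)/(q + 2)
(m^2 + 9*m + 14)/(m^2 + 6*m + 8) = (m + 7)/(m + 4)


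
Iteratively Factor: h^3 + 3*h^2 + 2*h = (h + 2)*(h^2 + h) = (h + 1)*(h + 2)*(h)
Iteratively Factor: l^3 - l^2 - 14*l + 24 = (l + 4)*(l^2 - 5*l + 6) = (l - 3)*(l + 4)*(l - 2)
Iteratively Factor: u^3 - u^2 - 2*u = (u)*(u^2 - u - 2) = u*(u - 2)*(u + 1)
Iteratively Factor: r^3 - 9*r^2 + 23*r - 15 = (r - 3)*(r^2 - 6*r + 5) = (r - 5)*(r - 3)*(r - 1)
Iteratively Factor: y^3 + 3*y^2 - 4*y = (y + 4)*(y^2 - y) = y*(y + 4)*(y - 1)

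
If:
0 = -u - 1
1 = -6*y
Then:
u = -1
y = -1/6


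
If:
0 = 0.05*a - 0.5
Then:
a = 10.00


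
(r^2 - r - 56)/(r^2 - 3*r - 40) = (r + 7)/(r + 5)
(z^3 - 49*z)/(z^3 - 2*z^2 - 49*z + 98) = z/(z - 2)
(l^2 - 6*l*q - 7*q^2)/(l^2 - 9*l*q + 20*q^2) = (l^2 - 6*l*q - 7*q^2)/(l^2 - 9*l*q + 20*q^2)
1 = 1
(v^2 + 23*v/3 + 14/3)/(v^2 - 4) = (3*v^2 + 23*v + 14)/(3*(v^2 - 4))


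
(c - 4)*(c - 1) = c^2 - 5*c + 4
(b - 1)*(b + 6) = b^2 + 5*b - 6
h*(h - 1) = h^2 - h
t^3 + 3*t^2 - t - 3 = (t - 1)*(t + 1)*(t + 3)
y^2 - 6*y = y*(y - 6)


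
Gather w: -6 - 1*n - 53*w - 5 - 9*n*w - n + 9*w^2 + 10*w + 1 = -2*n + 9*w^2 + w*(-9*n - 43) - 10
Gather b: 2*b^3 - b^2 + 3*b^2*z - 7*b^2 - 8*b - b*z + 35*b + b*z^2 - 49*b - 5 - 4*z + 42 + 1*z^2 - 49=2*b^3 + b^2*(3*z - 8) + b*(z^2 - z - 22) + z^2 - 4*z - 12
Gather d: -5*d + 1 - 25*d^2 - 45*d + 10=-25*d^2 - 50*d + 11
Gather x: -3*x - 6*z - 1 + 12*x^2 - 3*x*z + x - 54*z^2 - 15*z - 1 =12*x^2 + x*(-3*z - 2) - 54*z^2 - 21*z - 2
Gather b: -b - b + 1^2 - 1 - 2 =-2*b - 2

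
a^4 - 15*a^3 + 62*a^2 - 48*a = a*(a - 8)*(a - 6)*(a - 1)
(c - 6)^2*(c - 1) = c^3 - 13*c^2 + 48*c - 36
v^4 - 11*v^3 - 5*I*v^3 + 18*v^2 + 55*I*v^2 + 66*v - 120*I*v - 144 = (v - 8)*(v - 3)*(v - 3*I)*(v - 2*I)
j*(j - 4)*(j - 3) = j^3 - 7*j^2 + 12*j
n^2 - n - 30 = (n - 6)*(n + 5)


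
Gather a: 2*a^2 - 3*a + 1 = 2*a^2 - 3*a + 1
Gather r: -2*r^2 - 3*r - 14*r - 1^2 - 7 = -2*r^2 - 17*r - 8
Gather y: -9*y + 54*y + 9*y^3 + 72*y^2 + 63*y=9*y^3 + 72*y^2 + 108*y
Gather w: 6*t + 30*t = 36*t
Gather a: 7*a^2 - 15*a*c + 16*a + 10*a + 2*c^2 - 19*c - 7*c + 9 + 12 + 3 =7*a^2 + a*(26 - 15*c) + 2*c^2 - 26*c + 24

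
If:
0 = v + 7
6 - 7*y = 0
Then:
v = -7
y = 6/7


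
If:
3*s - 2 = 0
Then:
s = 2/3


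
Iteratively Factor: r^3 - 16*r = (r - 4)*(r^2 + 4*r) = (r - 4)*(r + 4)*(r)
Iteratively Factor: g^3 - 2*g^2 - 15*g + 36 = (g - 3)*(g^2 + g - 12) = (g - 3)*(g + 4)*(g - 3)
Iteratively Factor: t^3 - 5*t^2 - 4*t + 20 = (t - 5)*(t^2 - 4) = (t - 5)*(t + 2)*(t - 2)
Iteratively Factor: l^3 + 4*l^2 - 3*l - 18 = (l - 2)*(l^2 + 6*l + 9) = (l - 2)*(l + 3)*(l + 3)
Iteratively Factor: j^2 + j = (j)*(j + 1)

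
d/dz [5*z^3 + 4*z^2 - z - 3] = 15*z^2 + 8*z - 1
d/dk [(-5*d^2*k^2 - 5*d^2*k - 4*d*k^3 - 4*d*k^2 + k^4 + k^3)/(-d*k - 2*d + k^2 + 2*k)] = (k*(-d + 2*k + 2)*(5*d^2*k + 5*d^2 + 4*d*k^2 + 4*d*k - k^3 - k^2) + (d*k + 2*d - k^2 - 2*k)*(10*d^2*k + 5*d^2 + 12*d*k^2 + 8*d*k - 4*k^3 - 3*k^2))/(d*k + 2*d - k^2 - 2*k)^2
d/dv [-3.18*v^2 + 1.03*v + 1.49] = 1.03 - 6.36*v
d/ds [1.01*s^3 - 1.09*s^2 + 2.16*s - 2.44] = 3.03*s^2 - 2.18*s + 2.16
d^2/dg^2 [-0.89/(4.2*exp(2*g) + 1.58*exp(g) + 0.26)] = (-0.89*(8.4*exp(g) + 1.58)*(16.8*exp(g) + 3.16)*exp(g) + (14.952*exp(g) + 1.4062)*(4.2*exp(2*g) + 1.58*exp(g) + 0.26))*exp(g)/(4.2*exp(2*g) + 1.58*exp(g) + 0.26)^3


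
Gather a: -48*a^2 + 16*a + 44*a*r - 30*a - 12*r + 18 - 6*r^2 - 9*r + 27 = -48*a^2 + a*(44*r - 14) - 6*r^2 - 21*r + 45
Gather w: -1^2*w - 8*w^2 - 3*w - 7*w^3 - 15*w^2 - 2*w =-7*w^3 - 23*w^2 - 6*w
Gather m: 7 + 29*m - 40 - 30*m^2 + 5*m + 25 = -30*m^2 + 34*m - 8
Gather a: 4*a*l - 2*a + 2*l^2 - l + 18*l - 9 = a*(4*l - 2) + 2*l^2 + 17*l - 9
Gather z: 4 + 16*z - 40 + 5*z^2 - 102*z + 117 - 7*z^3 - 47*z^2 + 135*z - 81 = -7*z^3 - 42*z^2 + 49*z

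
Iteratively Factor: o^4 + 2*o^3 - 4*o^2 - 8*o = (o + 2)*(o^3 - 4*o) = o*(o + 2)*(o^2 - 4) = o*(o - 2)*(o + 2)*(o + 2)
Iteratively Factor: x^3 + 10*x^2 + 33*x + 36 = (x + 3)*(x^2 + 7*x + 12) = (x + 3)^2*(x + 4)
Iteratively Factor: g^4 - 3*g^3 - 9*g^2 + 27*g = (g)*(g^3 - 3*g^2 - 9*g + 27) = g*(g - 3)*(g^2 - 9) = g*(g - 3)*(g + 3)*(g - 3)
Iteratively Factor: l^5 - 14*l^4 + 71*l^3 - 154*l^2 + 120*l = (l - 5)*(l^4 - 9*l^3 + 26*l^2 - 24*l) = (l - 5)*(l - 4)*(l^3 - 5*l^2 + 6*l) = (l - 5)*(l - 4)*(l - 3)*(l^2 - 2*l) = (l - 5)*(l - 4)*(l - 3)*(l - 2)*(l)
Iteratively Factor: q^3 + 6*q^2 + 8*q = (q + 4)*(q^2 + 2*q) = (q + 2)*(q + 4)*(q)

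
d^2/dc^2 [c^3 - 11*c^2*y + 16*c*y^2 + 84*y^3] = 6*c - 22*y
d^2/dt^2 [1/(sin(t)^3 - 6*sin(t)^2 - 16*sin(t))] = (-9*sin(t)^3 + 66*sin(t)^2 - 100*sin(t) - 384 - 136/sin(t) + 576/sin(t)^2 + 512/sin(t)^3)/((sin(t) - 8)^3*(sin(t) + 2)^3)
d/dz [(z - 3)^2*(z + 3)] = 3*(z - 3)*(z + 1)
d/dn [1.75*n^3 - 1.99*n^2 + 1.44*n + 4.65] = 5.25*n^2 - 3.98*n + 1.44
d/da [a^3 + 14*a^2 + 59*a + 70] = 3*a^2 + 28*a + 59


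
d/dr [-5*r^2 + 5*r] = 5 - 10*r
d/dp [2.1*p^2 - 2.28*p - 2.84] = 4.2*p - 2.28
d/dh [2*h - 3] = 2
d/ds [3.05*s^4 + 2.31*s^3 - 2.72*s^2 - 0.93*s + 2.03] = 12.2*s^3 + 6.93*s^2 - 5.44*s - 0.93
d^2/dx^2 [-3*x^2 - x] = -6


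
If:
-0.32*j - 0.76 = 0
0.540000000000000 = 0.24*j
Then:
No Solution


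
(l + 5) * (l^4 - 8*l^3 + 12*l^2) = l^5 - 3*l^4 - 28*l^3 + 60*l^2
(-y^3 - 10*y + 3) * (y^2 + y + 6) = -y^5 - y^4 - 16*y^3 - 7*y^2 - 57*y + 18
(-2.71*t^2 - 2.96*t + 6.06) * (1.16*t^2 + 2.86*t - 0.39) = -3.1436*t^4 - 11.1842*t^3 - 0.379100000000001*t^2 + 18.486*t - 2.3634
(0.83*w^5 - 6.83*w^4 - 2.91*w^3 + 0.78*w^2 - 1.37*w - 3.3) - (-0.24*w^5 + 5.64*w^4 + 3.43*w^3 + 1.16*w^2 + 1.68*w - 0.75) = 1.07*w^5 - 12.47*w^4 - 6.34*w^3 - 0.38*w^2 - 3.05*w - 2.55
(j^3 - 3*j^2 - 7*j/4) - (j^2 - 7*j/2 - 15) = j^3 - 4*j^2 + 7*j/4 + 15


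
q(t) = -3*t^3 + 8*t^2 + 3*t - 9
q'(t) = -9*t^2 + 16*t + 3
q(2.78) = -3.29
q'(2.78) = -22.08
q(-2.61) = 91.01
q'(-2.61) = -100.07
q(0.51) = -5.79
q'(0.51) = 8.82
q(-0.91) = -2.84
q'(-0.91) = -19.01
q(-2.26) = 59.71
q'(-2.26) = -79.13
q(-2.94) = 127.57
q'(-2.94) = -121.83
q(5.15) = -191.14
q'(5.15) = -153.30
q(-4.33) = 371.55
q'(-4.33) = -235.02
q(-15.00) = 11871.00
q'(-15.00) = -2262.00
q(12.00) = -4005.00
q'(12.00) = -1101.00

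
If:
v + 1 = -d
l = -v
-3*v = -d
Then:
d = -3/4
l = 1/4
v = -1/4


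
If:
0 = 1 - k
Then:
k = 1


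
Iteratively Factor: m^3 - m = (m)*(m^2 - 1) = m*(m + 1)*(m - 1)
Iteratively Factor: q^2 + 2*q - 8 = (q + 4)*(q - 2)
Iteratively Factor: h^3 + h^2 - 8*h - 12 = (h + 2)*(h^2 - h - 6) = (h - 3)*(h + 2)*(h + 2)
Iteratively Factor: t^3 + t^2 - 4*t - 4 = (t + 2)*(t^2 - t - 2) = (t - 2)*(t + 2)*(t + 1)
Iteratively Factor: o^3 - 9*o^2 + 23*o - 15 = (o - 1)*(o^2 - 8*o + 15) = (o - 5)*(o - 1)*(o - 3)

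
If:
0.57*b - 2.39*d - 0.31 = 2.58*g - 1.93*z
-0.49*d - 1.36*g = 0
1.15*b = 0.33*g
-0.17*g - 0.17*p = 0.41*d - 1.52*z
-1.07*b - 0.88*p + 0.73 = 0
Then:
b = 0.01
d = -0.12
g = 0.04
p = 0.81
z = 0.06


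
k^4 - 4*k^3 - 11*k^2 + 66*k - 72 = (k - 3)^2*(k - 2)*(k + 4)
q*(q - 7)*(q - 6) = q^3 - 13*q^2 + 42*q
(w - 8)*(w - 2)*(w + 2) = w^3 - 8*w^2 - 4*w + 32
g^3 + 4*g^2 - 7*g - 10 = (g - 2)*(g + 1)*(g + 5)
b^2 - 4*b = b*(b - 4)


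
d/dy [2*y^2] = 4*y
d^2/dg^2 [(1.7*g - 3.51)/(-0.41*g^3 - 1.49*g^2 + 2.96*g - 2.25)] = (-1.71462*g^5 + 0.849191999999997*g^4 + 22.633564*g^3 + 40.01589*g^2 - 78.115374*g + 15.327882)/(0.068921*g^9 + 0.751407*g^8 + 1.237995*g^7 - 6.40696*g^6 - 0.690570000000001*g^5 + 37.766427*g^4 - 79.247861*g^3 + 81.770175*g^2 - 44.955*g + 11.390625)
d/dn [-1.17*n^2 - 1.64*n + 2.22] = -2.34*n - 1.64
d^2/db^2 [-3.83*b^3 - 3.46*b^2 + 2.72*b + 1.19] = -22.98*b - 6.92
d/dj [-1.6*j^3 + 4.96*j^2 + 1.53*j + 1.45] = -4.8*j^2 + 9.92*j + 1.53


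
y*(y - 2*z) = y^2 - 2*y*z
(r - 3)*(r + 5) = r^2 + 2*r - 15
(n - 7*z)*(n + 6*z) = n^2 - n*z - 42*z^2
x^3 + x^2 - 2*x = x*(x - 1)*(x + 2)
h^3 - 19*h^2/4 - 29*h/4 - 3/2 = (h - 6)*(h + 1/4)*(h + 1)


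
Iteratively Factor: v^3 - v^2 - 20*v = (v + 4)*(v^2 - 5*v) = (v - 5)*(v + 4)*(v)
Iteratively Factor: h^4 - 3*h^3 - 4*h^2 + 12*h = (h)*(h^3 - 3*h^2 - 4*h + 12) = h*(h + 2)*(h^2 - 5*h + 6) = h*(h - 2)*(h + 2)*(h - 3)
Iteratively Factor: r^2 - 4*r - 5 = (r - 5)*(r + 1)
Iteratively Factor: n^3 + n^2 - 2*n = (n + 2)*(n^2 - n) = (n - 1)*(n + 2)*(n)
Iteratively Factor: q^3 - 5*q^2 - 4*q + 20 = (q - 5)*(q^2 - 4) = (q - 5)*(q + 2)*(q - 2)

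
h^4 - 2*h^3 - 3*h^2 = h^2*(h - 3)*(h + 1)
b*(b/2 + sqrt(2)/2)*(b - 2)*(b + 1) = b^4/2 - b^3/2 + sqrt(2)*b^3/2 - b^2 - sqrt(2)*b^2/2 - sqrt(2)*b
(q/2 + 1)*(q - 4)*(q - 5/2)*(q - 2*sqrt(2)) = q^4/2 - 9*q^3/4 - sqrt(2)*q^3 - 3*q^2/2 + 9*sqrt(2)*q^2/2 + 3*sqrt(2)*q + 10*q - 20*sqrt(2)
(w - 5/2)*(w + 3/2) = w^2 - w - 15/4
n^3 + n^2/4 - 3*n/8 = n*(n - 1/2)*(n + 3/4)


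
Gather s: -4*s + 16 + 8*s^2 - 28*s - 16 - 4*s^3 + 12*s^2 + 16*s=-4*s^3 + 20*s^2 - 16*s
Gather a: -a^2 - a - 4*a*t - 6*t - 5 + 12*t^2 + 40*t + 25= -a^2 + a*(-4*t - 1) + 12*t^2 + 34*t + 20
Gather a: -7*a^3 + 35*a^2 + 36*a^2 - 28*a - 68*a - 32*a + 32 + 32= -7*a^3 + 71*a^2 - 128*a + 64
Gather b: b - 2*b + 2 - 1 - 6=-b - 5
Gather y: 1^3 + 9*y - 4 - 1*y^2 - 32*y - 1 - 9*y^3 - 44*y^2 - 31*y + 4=-9*y^3 - 45*y^2 - 54*y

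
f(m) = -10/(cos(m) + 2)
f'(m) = -10*sin(m)/(cos(m) + 2)^2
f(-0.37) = -3.41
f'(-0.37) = 0.42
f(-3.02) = -9.93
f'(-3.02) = 1.20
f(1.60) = -5.07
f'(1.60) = -2.57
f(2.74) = -9.26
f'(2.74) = -3.35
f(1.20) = -4.23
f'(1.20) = -1.67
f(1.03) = -3.98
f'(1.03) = -1.36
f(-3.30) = -9.88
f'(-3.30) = -1.54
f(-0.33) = -3.39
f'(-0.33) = 0.37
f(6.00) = -3.38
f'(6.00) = 0.32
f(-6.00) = -3.38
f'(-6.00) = -0.32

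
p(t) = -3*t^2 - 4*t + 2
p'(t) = -6*t - 4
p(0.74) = -2.60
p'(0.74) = -8.44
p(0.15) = 1.33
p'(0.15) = -4.90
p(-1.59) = 0.78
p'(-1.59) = 5.54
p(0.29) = 0.59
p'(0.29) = -5.74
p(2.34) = -23.79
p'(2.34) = -18.04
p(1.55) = -11.41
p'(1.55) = -13.30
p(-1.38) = 1.81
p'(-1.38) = 4.28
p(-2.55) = -7.31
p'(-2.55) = 11.30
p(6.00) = -130.00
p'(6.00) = -40.00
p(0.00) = 2.00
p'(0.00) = -4.00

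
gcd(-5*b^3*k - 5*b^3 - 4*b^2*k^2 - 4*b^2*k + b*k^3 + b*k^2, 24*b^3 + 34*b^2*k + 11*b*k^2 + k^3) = b + k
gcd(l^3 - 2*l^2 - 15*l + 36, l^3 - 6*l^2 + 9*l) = l^2 - 6*l + 9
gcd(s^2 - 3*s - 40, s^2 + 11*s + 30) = s + 5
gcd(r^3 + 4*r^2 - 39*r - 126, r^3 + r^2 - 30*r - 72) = r^2 - 3*r - 18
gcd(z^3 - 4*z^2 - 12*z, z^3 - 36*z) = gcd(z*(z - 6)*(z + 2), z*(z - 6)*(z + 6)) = z^2 - 6*z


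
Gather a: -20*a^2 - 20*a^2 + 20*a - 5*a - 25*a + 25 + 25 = -40*a^2 - 10*a + 50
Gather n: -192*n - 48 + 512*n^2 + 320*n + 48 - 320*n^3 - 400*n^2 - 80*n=-320*n^3 + 112*n^2 + 48*n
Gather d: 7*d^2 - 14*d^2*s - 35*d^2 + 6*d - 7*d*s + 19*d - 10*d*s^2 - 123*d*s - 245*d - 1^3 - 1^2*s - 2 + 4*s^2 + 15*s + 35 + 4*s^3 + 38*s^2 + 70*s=d^2*(-14*s - 28) + d*(-10*s^2 - 130*s - 220) + 4*s^3 + 42*s^2 + 84*s + 32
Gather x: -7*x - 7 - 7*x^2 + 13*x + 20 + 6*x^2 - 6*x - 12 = 1 - x^2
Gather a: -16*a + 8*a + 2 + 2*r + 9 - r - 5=-8*a + r + 6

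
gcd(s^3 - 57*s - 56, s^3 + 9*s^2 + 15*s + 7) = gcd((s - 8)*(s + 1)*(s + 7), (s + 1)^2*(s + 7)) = s^2 + 8*s + 7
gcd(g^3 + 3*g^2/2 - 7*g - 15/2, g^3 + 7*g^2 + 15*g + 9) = g^2 + 4*g + 3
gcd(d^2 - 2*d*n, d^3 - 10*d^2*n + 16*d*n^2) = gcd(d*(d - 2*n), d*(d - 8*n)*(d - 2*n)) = d^2 - 2*d*n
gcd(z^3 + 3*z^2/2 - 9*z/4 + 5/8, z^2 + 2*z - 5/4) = z^2 + 2*z - 5/4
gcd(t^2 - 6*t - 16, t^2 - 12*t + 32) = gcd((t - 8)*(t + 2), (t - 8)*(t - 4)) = t - 8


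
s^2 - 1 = (s - 1)*(s + 1)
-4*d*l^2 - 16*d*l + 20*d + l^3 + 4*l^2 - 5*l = (-4*d + l)*(l - 1)*(l + 5)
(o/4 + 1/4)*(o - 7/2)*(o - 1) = o^3/4 - 7*o^2/8 - o/4 + 7/8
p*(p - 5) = p^2 - 5*p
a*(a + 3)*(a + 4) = a^3 + 7*a^2 + 12*a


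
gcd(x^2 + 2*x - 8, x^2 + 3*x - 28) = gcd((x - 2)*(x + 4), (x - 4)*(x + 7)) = 1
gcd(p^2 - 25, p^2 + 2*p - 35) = p - 5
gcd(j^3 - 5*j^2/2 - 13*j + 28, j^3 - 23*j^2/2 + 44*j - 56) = j - 4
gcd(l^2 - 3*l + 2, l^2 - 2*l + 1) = l - 1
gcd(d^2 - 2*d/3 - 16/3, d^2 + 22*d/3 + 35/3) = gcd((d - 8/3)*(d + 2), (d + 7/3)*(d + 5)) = 1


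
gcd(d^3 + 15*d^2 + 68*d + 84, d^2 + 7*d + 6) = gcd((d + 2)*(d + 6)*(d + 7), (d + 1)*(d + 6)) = d + 6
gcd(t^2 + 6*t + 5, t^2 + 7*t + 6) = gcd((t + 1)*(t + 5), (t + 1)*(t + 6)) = t + 1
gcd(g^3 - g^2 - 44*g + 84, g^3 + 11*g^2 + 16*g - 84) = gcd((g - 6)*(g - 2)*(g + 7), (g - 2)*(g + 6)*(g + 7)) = g^2 + 5*g - 14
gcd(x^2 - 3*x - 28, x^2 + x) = 1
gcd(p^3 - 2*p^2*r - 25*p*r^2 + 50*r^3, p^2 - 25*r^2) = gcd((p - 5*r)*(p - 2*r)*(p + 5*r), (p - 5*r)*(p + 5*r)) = p^2 - 25*r^2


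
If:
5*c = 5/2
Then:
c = 1/2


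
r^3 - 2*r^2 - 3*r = r*(r - 3)*(r + 1)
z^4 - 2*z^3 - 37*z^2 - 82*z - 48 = (z - 8)*(z + 1)*(z + 2)*(z + 3)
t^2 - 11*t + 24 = (t - 8)*(t - 3)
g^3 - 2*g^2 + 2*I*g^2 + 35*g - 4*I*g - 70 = (g - 2)*(g - 5*I)*(g + 7*I)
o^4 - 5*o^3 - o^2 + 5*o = o*(o - 5)*(o - 1)*(o + 1)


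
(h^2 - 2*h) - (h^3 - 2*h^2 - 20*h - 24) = -h^3 + 3*h^2 + 18*h + 24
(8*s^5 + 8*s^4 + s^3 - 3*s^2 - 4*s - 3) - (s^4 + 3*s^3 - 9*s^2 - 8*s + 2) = 8*s^5 + 7*s^4 - 2*s^3 + 6*s^2 + 4*s - 5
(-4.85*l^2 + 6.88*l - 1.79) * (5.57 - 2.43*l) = 11.7855*l^3 - 43.7329*l^2 + 42.6713*l - 9.9703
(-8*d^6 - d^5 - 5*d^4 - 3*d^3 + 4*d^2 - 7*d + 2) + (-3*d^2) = -8*d^6 - d^5 - 5*d^4 - 3*d^3 + d^2 - 7*d + 2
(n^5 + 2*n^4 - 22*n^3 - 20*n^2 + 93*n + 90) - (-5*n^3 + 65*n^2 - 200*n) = n^5 + 2*n^4 - 17*n^3 - 85*n^2 + 293*n + 90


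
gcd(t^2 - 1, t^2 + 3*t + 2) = t + 1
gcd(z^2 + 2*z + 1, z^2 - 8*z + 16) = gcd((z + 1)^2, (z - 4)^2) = 1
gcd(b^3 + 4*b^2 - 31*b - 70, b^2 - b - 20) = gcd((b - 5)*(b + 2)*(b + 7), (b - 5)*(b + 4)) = b - 5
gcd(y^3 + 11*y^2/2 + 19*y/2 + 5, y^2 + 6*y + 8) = y + 2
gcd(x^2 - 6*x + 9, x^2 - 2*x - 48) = 1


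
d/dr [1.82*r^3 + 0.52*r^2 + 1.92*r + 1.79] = 5.46*r^2 + 1.04*r + 1.92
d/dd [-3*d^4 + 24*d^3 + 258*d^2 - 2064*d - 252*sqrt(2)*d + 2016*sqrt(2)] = -12*d^3 + 72*d^2 + 516*d - 2064 - 252*sqrt(2)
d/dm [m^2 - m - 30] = 2*m - 1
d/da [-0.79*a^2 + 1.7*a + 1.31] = 1.7 - 1.58*a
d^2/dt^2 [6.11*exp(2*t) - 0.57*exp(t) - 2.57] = (24.44*exp(t) - 0.57)*exp(t)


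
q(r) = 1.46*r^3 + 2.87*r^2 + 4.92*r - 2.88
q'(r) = 4.38*r^2 + 5.74*r + 4.92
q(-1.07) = -6.65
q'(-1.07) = 3.79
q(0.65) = 1.93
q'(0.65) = 10.50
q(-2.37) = -17.86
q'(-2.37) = 15.92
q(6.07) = 459.26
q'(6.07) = 201.14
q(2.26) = 39.75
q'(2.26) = 40.26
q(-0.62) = -5.18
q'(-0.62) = 3.04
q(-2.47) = -19.52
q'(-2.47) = 17.46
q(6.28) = 502.81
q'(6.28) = 213.71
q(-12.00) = -2171.52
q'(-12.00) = 566.76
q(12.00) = 2992.32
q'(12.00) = 704.52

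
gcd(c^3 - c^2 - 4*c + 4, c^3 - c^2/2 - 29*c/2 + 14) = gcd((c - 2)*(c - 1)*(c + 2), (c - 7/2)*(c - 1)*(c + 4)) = c - 1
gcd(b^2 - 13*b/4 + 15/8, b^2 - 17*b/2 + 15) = b - 5/2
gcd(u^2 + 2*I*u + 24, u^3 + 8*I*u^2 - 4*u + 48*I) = u + 6*I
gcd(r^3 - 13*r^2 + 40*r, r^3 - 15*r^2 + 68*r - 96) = r - 8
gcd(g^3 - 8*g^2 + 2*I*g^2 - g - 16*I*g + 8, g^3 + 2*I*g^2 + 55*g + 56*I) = g + I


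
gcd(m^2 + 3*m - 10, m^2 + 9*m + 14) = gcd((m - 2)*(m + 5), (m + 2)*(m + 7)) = 1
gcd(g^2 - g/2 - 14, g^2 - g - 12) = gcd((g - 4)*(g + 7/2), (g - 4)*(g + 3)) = g - 4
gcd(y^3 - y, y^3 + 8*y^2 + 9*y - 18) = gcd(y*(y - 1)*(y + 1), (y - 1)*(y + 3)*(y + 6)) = y - 1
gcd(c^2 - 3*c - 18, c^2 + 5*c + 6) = c + 3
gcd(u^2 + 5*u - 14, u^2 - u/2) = 1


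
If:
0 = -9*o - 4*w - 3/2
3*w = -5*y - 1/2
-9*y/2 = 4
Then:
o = -365/486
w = 71/54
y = -8/9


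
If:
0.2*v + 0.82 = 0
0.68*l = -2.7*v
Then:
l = 16.28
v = -4.10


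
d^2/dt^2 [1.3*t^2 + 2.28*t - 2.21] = 2.60000000000000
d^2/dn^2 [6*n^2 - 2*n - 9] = 12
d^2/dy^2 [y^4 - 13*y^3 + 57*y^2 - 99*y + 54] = 12*y^2 - 78*y + 114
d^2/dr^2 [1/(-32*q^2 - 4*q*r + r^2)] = 2*(-32*q^2 - 4*q*r + r^2 - 4*(2*q - r)^2)/(32*q^2 + 4*q*r - r^2)^3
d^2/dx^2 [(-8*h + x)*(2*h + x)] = 2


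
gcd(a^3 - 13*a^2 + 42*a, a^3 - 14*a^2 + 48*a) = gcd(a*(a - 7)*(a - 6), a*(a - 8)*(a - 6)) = a^2 - 6*a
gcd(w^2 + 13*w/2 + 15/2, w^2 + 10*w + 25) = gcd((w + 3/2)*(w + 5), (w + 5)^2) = w + 5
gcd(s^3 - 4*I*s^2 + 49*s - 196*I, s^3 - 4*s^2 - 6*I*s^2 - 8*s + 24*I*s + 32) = s - 4*I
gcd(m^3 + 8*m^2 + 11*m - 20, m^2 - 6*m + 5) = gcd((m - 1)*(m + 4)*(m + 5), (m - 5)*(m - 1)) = m - 1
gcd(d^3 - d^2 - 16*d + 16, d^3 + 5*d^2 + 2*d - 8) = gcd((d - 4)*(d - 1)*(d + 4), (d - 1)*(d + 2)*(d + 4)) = d^2 + 3*d - 4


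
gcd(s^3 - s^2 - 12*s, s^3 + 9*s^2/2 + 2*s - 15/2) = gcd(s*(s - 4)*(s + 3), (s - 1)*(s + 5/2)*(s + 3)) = s + 3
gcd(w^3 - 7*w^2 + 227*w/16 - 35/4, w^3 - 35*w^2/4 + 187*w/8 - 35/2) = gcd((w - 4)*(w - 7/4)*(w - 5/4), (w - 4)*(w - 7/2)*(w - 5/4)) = w^2 - 21*w/4 + 5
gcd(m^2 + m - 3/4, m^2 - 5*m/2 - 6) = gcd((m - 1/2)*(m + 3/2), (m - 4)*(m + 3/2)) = m + 3/2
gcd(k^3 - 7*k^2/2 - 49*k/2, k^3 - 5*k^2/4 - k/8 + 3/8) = 1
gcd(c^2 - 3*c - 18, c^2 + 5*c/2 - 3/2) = c + 3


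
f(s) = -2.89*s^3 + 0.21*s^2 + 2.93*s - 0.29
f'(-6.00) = -311.71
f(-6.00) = 613.93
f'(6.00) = -306.67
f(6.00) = -599.39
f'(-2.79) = -65.73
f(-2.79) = 55.93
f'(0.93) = -4.18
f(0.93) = 0.29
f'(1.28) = -10.74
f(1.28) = -2.26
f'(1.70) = -21.41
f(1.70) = -8.90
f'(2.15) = -36.24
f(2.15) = -21.74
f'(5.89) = -295.38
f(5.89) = -566.28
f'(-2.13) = -37.30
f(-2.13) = 22.35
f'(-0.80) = -2.95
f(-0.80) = -1.02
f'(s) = -8.67*s^2 + 0.42*s + 2.93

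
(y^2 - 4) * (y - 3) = y^3 - 3*y^2 - 4*y + 12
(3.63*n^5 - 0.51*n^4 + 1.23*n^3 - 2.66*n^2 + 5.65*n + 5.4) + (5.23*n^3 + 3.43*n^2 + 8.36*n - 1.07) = 3.63*n^5 - 0.51*n^4 + 6.46*n^3 + 0.77*n^2 + 14.01*n + 4.33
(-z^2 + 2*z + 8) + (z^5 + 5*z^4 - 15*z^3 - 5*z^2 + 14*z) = z^5 + 5*z^4 - 15*z^3 - 6*z^2 + 16*z + 8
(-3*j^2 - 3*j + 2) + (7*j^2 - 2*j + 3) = 4*j^2 - 5*j + 5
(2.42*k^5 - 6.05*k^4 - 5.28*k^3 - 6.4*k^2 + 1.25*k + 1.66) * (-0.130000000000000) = -0.3146*k^5 + 0.7865*k^4 + 0.6864*k^3 + 0.832*k^2 - 0.1625*k - 0.2158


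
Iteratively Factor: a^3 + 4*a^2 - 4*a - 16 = (a + 2)*(a^2 + 2*a - 8) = (a + 2)*(a + 4)*(a - 2)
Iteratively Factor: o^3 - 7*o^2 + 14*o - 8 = (o - 4)*(o^2 - 3*o + 2) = (o - 4)*(o - 1)*(o - 2)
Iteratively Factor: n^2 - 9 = (n + 3)*(n - 3)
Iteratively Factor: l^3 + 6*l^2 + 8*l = (l)*(l^2 + 6*l + 8) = l*(l + 4)*(l + 2)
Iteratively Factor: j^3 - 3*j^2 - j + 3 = (j + 1)*(j^2 - 4*j + 3) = (j - 1)*(j + 1)*(j - 3)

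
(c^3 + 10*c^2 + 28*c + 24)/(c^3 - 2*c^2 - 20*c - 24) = (c + 6)/(c - 6)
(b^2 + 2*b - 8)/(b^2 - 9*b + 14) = (b + 4)/(b - 7)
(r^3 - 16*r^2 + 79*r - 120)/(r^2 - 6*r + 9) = (r^2 - 13*r + 40)/(r - 3)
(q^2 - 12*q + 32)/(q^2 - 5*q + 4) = (q - 8)/(q - 1)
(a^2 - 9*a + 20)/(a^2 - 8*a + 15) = (a - 4)/(a - 3)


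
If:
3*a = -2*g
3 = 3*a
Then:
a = 1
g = -3/2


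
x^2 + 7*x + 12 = (x + 3)*(x + 4)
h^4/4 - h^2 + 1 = (h/2 + sqrt(2)/2)^2*(h - sqrt(2))^2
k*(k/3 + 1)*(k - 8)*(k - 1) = k^4/3 - 2*k^3 - 19*k^2/3 + 8*k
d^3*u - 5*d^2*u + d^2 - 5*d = d*(d - 5)*(d*u + 1)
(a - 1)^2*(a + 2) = a^3 - 3*a + 2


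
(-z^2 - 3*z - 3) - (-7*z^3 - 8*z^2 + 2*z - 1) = 7*z^3 + 7*z^2 - 5*z - 2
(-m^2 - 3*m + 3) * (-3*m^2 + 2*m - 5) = 3*m^4 + 7*m^3 - 10*m^2 + 21*m - 15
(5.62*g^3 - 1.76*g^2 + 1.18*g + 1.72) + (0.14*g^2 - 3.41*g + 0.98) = 5.62*g^3 - 1.62*g^2 - 2.23*g + 2.7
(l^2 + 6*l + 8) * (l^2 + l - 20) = l^4 + 7*l^3 - 6*l^2 - 112*l - 160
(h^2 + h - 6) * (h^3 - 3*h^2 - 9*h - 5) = h^5 - 2*h^4 - 18*h^3 + 4*h^2 + 49*h + 30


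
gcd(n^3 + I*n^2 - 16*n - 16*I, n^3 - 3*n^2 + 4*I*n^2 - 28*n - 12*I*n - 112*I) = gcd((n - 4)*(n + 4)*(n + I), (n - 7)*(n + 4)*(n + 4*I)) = n + 4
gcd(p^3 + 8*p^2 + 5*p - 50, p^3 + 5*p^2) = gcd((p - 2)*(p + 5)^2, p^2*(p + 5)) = p + 5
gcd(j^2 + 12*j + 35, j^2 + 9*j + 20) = j + 5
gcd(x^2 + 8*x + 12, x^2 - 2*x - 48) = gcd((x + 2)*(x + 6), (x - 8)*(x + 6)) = x + 6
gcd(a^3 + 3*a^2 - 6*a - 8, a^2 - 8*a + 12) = a - 2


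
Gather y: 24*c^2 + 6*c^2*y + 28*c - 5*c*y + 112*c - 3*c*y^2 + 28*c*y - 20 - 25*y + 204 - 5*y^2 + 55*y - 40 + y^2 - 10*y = 24*c^2 + 140*c + y^2*(-3*c - 4) + y*(6*c^2 + 23*c + 20) + 144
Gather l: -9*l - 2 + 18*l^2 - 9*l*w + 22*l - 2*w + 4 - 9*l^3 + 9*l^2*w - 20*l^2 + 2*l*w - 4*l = -9*l^3 + l^2*(9*w - 2) + l*(9 - 7*w) - 2*w + 2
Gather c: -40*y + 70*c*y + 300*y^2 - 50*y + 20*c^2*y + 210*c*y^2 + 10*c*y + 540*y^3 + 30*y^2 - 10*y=20*c^2*y + c*(210*y^2 + 80*y) + 540*y^3 + 330*y^2 - 100*y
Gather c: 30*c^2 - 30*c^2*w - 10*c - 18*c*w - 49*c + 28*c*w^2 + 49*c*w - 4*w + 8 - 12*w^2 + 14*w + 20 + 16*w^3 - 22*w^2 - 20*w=c^2*(30 - 30*w) + c*(28*w^2 + 31*w - 59) + 16*w^3 - 34*w^2 - 10*w + 28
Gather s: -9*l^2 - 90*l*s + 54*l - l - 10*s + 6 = -9*l^2 + 53*l + s*(-90*l - 10) + 6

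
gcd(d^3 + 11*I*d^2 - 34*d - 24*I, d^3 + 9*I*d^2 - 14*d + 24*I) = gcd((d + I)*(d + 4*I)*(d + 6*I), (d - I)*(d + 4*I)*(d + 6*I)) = d^2 + 10*I*d - 24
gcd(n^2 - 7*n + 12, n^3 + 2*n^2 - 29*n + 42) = n - 3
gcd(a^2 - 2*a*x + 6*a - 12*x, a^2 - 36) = a + 6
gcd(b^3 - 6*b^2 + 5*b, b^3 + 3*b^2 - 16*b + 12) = b - 1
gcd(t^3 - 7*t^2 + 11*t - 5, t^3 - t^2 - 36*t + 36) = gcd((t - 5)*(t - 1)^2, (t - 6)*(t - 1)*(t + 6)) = t - 1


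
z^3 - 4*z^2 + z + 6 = (z - 3)*(z - 2)*(z + 1)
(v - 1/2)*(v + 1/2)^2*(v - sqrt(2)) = v^4 - sqrt(2)*v^3 + v^3/2 - sqrt(2)*v^2/2 - v^2/4 - v/8 + sqrt(2)*v/4 + sqrt(2)/8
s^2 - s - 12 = (s - 4)*(s + 3)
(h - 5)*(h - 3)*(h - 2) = h^3 - 10*h^2 + 31*h - 30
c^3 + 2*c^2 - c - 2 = (c - 1)*(c + 1)*(c + 2)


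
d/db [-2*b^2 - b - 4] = -4*b - 1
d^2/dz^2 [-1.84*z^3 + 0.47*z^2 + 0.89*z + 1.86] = 0.94 - 11.04*z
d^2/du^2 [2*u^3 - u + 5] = 12*u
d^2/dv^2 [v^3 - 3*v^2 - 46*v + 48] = 6*v - 6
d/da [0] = 0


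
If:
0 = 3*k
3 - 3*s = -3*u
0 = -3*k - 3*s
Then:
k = 0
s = 0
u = -1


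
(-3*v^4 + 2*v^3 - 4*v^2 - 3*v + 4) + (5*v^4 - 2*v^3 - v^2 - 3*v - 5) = 2*v^4 - 5*v^2 - 6*v - 1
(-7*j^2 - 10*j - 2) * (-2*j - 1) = 14*j^3 + 27*j^2 + 14*j + 2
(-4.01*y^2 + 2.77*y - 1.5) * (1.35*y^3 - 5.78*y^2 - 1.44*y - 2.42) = -5.4135*y^5 + 26.9173*y^4 - 12.2612*y^3 + 14.3854*y^2 - 4.5434*y + 3.63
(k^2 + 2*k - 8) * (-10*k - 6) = -10*k^3 - 26*k^2 + 68*k + 48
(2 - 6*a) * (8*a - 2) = -48*a^2 + 28*a - 4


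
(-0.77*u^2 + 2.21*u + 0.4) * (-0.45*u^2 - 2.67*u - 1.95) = 0.3465*u^4 + 1.0614*u^3 - 4.5792*u^2 - 5.3775*u - 0.78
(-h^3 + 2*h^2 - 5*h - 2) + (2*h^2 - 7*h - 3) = -h^3 + 4*h^2 - 12*h - 5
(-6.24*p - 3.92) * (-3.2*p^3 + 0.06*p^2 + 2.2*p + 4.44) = 19.968*p^4 + 12.1696*p^3 - 13.9632*p^2 - 36.3296*p - 17.4048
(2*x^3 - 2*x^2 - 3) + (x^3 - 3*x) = 3*x^3 - 2*x^2 - 3*x - 3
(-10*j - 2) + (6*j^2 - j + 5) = 6*j^2 - 11*j + 3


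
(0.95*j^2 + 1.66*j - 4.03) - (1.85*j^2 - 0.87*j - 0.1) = -0.9*j^2 + 2.53*j - 3.93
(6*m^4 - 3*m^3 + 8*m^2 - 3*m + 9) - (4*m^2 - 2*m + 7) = 6*m^4 - 3*m^3 + 4*m^2 - m + 2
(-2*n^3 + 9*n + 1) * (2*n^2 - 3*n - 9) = -4*n^5 + 6*n^4 + 36*n^3 - 25*n^2 - 84*n - 9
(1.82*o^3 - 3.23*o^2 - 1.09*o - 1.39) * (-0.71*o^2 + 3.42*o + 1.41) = -1.2922*o^5 + 8.5177*o^4 - 7.7065*o^3 - 7.2952*o^2 - 6.2907*o - 1.9599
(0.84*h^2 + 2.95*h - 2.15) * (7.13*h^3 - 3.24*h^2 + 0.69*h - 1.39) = 5.9892*h^5 + 18.3119*h^4 - 24.3079*h^3 + 7.8339*h^2 - 5.584*h + 2.9885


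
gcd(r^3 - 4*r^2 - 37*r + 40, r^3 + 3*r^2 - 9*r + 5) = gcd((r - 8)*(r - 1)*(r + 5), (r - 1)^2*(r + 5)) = r^2 + 4*r - 5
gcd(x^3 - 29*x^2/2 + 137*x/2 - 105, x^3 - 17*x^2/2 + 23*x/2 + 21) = x^2 - 19*x/2 + 21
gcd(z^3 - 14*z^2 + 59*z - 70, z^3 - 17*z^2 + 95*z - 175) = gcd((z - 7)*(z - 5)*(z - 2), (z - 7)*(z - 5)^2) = z^2 - 12*z + 35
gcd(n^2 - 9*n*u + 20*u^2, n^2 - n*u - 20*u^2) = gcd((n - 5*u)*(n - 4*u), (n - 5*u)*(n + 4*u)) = -n + 5*u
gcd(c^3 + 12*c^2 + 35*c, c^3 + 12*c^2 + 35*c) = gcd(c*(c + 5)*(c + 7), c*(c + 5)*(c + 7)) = c^3 + 12*c^2 + 35*c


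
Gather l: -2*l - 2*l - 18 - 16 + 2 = -4*l - 32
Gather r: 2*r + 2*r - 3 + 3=4*r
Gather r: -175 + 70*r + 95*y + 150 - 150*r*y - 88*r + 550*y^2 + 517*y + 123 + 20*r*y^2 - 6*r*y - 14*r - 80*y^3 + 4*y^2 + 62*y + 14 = r*(20*y^2 - 156*y - 32) - 80*y^3 + 554*y^2 + 674*y + 112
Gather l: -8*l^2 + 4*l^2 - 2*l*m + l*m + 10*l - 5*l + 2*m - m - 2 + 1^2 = -4*l^2 + l*(5 - m) + m - 1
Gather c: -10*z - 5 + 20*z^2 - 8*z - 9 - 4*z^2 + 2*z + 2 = 16*z^2 - 16*z - 12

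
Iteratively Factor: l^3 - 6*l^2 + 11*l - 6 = (l - 3)*(l^2 - 3*l + 2) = (l - 3)*(l - 2)*(l - 1)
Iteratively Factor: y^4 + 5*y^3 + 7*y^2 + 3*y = (y + 1)*(y^3 + 4*y^2 + 3*y) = y*(y + 1)*(y^2 + 4*y + 3) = y*(y + 1)*(y + 3)*(y + 1)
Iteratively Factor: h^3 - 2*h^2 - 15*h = (h)*(h^2 - 2*h - 15) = h*(h + 3)*(h - 5)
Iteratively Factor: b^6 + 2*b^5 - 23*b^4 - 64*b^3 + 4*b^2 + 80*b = (b - 5)*(b^5 + 7*b^4 + 12*b^3 - 4*b^2 - 16*b) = (b - 5)*(b + 4)*(b^4 + 3*b^3 - 4*b) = b*(b - 5)*(b + 4)*(b^3 + 3*b^2 - 4) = b*(b - 5)*(b + 2)*(b + 4)*(b^2 + b - 2) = b*(b - 5)*(b - 1)*(b + 2)*(b + 4)*(b + 2)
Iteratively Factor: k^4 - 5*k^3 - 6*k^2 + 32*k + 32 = (k + 2)*(k^3 - 7*k^2 + 8*k + 16) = (k - 4)*(k + 2)*(k^2 - 3*k - 4) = (k - 4)^2*(k + 2)*(k + 1)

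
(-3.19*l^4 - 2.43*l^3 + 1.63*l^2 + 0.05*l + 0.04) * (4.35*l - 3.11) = -13.8765*l^5 - 0.6496*l^4 + 14.6478*l^3 - 4.8518*l^2 + 0.0185*l - 0.1244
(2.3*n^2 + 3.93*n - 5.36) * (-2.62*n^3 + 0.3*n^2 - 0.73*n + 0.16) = -6.026*n^5 - 9.6066*n^4 + 13.5432*n^3 - 4.1089*n^2 + 4.5416*n - 0.8576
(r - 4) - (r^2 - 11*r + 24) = -r^2 + 12*r - 28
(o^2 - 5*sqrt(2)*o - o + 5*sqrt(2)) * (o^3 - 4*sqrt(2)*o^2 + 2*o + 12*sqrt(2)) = o^5 - 9*sqrt(2)*o^4 - o^4 + 9*sqrt(2)*o^3 + 42*o^3 - 42*o^2 + 2*sqrt(2)*o^2 - 120*o - 2*sqrt(2)*o + 120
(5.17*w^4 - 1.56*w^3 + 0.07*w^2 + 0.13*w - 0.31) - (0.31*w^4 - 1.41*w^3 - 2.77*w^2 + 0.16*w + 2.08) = 4.86*w^4 - 0.15*w^3 + 2.84*w^2 - 0.03*w - 2.39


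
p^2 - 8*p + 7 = (p - 7)*(p - 1)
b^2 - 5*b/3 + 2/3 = (b - 1)*(b - 2/3)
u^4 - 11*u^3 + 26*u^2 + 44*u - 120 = (u - 6)*(u - 5)*(u - 2)*(u + 2)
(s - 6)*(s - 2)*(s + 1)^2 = s^4 - 6*s^3 - 3*s^2 + 16*s + 12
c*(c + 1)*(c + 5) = c^3 + 6*c^2 + 5*c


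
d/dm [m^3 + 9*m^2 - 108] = 3*m*(m + 6)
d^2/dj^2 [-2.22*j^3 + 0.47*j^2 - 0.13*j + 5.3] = 0.94 - 13.32*j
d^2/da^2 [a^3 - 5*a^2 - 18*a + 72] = 6*a - 10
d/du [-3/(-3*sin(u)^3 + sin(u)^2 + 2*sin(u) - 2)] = 3*(-9*sin(u)^2 + 2*sin(u) + 2)*cos(u)/(3*sin(u)^3 - sin(u)^2 - 2*sin(u) + 2)^2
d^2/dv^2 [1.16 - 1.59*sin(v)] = 1.59*sin(v)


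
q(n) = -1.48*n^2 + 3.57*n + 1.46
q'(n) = 3.57 - 2.96*n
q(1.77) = 3.14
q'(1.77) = -1.67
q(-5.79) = -68.83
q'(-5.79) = 20.71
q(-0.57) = -1.06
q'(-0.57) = 5.26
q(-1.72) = -9.06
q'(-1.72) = 8.66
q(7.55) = -55.95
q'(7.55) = -18.78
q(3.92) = -7.29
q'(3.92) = -8.03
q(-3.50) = -29.16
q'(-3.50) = 13.93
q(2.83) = -0.29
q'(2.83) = -4.81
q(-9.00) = -150.55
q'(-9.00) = 30.21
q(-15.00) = -385.09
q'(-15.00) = 47.97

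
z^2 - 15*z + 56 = (z - 8)*(z - 7)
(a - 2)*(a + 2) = a^2 - 4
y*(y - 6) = y^2 - 6*y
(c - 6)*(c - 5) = c^2 - 11*c + 30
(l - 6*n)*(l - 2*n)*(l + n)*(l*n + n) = l^4*n - 7*l^3*n^2 + l^3*n + 4*l^2*n^3 - 7*l^2*n^2 + 12*l*n^4 + 4*l*n^3 + 12*n^4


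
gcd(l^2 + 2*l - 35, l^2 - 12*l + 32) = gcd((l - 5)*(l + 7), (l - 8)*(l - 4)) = 1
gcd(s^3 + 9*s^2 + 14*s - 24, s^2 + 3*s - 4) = s^2 + 3*s - 4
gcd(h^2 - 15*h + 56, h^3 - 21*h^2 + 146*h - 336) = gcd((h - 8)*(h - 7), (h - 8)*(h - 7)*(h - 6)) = h^2 - 15*h + 56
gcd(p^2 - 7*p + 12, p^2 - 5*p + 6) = p - 3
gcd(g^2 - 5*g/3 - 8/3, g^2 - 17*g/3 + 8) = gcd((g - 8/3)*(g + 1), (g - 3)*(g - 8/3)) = g - 8/3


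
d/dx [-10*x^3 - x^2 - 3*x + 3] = -30*x^2 - 2*x - 3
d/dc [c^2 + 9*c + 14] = 2*c + 9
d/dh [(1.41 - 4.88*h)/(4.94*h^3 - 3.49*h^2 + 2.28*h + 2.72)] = (48.2144*h^3 - 37.9274*h^2 + 9.8418*h - 16.4884)/(24.4036*h^6 - 34.4812*h^5 + 34.7065*h^4 + 10.9592*h^3 - 13.7872*h^2 + 12.4032*h + 7.3984)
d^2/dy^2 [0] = 0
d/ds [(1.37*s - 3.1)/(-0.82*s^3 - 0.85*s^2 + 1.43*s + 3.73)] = (2.2468*s^3 - 6.4615*s^2 - 5.27*s + 9.5431)/(0.6724*s^6 + 1.394*s^5 - 1.6227*s^4 - 8.5482*s^3 - 4.2961*s^2 + 10.6678*s + 13.9129)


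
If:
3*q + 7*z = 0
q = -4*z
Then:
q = 0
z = 0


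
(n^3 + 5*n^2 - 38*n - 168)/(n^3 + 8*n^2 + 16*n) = (n^2 + n - 42)/(n*(n + 4))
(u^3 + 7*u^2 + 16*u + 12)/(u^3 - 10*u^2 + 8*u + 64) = (u^2 + 5*u + 6)/(u^2 - 12*u + 32)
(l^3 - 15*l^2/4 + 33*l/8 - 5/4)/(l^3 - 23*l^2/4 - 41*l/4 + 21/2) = (8*l^3 - 30*l^2 + 33*l - 10)/(2*(4*l^3 - 23*l^2 - 41*l + 42))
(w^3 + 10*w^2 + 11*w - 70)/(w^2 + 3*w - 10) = w + 7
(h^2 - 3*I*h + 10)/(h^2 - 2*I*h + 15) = (h + 2*I)/(h + 3*I)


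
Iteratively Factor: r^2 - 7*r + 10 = (r - 5)*(r - 2)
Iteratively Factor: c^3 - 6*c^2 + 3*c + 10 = (c - 2)*(c^2 - 4*c - 5) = (c - 5)*(c - 2)*(c + 1)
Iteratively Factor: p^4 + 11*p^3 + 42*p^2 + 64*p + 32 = (p + 4)*(p^3 + 7*p^2 + 14*p + 8) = (p + 1)*(p + 4)*(p^2 + 6*p + 8) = (p + 1)*(p + 2)*(p + 4)*(p + 4)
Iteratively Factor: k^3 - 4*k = (k - 2)*(k^2 + 2*k) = (k - 2)*(k + 2)*(k)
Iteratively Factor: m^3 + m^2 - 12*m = (m)*(m^2 + m - 12) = m*(m + 4)*(m - 3)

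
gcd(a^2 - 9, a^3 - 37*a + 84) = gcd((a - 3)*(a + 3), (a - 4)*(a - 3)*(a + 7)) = a - 3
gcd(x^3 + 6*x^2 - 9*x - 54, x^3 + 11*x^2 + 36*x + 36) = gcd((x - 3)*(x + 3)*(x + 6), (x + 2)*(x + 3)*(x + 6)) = x^2 + 9*x + 18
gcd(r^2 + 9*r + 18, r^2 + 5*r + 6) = r + 3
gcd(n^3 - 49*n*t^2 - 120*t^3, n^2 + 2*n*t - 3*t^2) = n + 3*t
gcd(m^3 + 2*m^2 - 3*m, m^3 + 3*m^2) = m^2 + 3*m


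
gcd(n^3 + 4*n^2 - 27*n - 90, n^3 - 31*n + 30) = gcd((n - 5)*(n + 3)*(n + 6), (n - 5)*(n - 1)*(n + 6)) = n^2 + n - 30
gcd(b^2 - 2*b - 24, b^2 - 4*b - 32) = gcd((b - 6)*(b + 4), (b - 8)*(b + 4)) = b + 4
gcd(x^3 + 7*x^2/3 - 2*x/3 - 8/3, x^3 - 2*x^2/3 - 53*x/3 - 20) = x + 4/3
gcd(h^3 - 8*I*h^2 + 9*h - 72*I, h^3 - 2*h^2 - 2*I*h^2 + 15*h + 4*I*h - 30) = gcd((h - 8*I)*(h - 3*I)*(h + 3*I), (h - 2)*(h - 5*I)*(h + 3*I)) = h + 3*I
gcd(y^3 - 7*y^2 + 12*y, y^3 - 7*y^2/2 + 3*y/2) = y^2 - 3*y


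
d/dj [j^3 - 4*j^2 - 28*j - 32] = 3*j^2 - 8*j - 28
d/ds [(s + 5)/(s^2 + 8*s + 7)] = (s^2 + 8*s - 2*(s + 4)*(s + 5) + 7)/(s^2 + 8*s + 7)^2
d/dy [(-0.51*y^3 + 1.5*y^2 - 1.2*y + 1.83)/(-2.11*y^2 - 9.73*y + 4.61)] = (1.0761*y^4 + 9.9246*y^3 - 24.1803*y^2 + 21.5526*y + 12.2739)/(4.4521*y^4 + 41.0606*y^3 + 75.2187*y^2 - 89.7106*y + 21.2521)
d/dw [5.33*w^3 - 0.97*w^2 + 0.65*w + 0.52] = 15.99*w^2 - 1.94*w + 0.65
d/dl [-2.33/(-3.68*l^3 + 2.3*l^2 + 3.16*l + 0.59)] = (-25.7232*l^2 + 10.718*l + 7.3628)/(-3.68*l^3 + 2.3*l^2 + 3.16*l + 0.59)^2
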